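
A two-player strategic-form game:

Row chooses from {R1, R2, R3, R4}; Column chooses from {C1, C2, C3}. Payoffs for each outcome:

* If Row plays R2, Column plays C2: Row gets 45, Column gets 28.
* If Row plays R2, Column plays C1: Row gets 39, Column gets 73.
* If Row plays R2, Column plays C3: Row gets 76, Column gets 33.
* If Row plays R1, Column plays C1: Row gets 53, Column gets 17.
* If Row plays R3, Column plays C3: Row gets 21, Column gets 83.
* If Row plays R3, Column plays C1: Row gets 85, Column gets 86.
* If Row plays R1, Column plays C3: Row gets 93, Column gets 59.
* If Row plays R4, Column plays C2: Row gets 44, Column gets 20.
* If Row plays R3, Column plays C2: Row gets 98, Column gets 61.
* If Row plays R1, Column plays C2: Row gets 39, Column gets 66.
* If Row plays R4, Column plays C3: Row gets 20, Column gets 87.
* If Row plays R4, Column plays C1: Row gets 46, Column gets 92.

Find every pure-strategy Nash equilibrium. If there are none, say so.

Row against C1: payoffs 53, 39, 85, 46 → best response R3.
Row against C2: payoffs 39, 45, 98, 44 → best response R3.
Row against C3: payoffs 93, 76, 21, 20 → best response R1.
Column against R1: payoffs 17, 66, 59 → best response C2.
Column against R2: payoffs 73, 28, 33 → best response C1.
Column against R3: payoffs 86, 61, 83 → best response C1.
Column against R4: payoffs 92, 20, 87 → best response C1.
Mutual best responses: (R3, C1).

Pure NE: (R3, C1)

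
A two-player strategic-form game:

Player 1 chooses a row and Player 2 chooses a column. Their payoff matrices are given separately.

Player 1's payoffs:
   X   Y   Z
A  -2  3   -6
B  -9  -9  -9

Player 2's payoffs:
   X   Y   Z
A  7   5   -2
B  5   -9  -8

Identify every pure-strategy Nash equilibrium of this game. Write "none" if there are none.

The unique pure-strategy Nash equilibrium is (A, X).

Mark each player's best response to every combination of opponents' strategies; a profile where every player is best-responding is a pure Nash equilibrium.
Player 1 against X: payoffs -2, -9 → best response A.
Player 1 against Y: payoffs 3, -9 → best response A.
Player 1 against Z: payoffs -6, -9 → best response A.
Player 2 against A: payoffs 7, 5, -2 → best response X.
Player 2 against B: payoffs 5, -9, -8 → best response X.
Mutual best responses: (A, X).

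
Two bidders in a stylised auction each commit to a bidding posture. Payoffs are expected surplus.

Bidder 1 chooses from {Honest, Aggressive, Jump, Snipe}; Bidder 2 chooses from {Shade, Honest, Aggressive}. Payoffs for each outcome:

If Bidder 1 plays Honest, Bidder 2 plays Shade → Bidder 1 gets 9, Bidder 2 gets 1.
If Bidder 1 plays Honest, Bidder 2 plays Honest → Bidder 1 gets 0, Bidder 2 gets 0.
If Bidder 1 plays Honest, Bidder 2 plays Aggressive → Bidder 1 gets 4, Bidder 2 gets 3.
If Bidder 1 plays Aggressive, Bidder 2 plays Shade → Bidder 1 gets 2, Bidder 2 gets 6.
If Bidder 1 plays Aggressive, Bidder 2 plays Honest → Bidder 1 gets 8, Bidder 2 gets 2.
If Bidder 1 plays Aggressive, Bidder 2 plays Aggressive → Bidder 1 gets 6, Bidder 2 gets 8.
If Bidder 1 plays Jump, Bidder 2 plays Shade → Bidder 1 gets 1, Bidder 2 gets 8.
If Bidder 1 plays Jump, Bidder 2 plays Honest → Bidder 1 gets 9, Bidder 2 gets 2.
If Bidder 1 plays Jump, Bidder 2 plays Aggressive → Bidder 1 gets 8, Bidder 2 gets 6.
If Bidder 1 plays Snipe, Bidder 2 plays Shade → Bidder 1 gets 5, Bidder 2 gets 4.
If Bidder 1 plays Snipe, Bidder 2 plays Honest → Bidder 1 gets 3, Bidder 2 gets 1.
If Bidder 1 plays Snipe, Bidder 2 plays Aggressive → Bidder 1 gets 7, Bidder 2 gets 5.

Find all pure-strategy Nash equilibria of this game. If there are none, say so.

Mark each player's best response to every combination of opponents' strategies; a profile where every player is best-responding is a pure Nash equilibrium.
Bidder 1 against Shade: payoffs 9, 2, 1, 5 → best response Honest.
Bidder 1 against Honest: payoffs 0, 8, 9, 3 → best response Jump.
Bidder 1 against Aggressive: payoffs 4, 6, 8, 7 → best response Jump.
Bidder 2 against Honest: payoffs 1, 0, 3 → best response Aggressive.
Bidder 2 against Aggressive: payoffs 6, 2, 8 → best response Aggressive.
Bidder 2 against Jump: payoffs 8, 2, 6 → best response Shade.
Bidder 2 against Snipe: payoffs 4, 1, 5 → best response Aggressive.
No profile is a mutual best response for all players.

No pure-strategy Nash equilibrium.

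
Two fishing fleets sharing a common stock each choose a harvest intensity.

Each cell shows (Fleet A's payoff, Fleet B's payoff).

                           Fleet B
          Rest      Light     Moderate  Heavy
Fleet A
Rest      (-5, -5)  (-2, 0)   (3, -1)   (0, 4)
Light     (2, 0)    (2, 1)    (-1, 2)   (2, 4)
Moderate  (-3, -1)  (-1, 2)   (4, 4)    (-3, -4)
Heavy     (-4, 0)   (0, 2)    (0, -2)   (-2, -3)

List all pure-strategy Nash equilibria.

Fleet A against Rest: payoffs -5, 2, -3, -4 → best response Light.
Fleet A against Light: payoffs -2, 2, -1, 0 → best response Light.
Fleet A against Moderate: payoffs 3, -1, 4, 0 → best response Moderate.
Fleet A against Heavy: payoffs 0, 2, -3, -2 → best response Light.
Fleet B against Rest: payoffs -5, 0, -1, 4 → best response Heavy.
Fleet B against Light: payoffs 0, 1, 2, 4 → best response Heavy.
Fleet B against Moderate: payoffs -1, 2, 4, -4 → best response Moderate.
Fleet B against Heavy: payoffs 0, 2, -2, -3 → best response Light.
Mutual best responses: (Light, Heavy); (Moderate, Moderate).

The pure Nash equilibria are (Light, Heavy) and (Moderate, Moderate).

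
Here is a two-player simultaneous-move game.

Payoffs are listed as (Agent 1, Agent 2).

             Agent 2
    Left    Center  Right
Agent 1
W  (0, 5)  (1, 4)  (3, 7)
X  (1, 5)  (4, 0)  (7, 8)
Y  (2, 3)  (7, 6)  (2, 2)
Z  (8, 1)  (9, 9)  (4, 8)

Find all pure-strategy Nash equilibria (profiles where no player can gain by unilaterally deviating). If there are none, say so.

(W, Left): Agent 1 can switch to X (0 → 1). Not NE.
(W, Center): Agent 1 can switch to X (1 → 4). Not NE.
(W, Right): Agent 1 can switch to X (3 → 7). Not NE.
(X, Left): Agent 1 can switch to Y (1 → 2). Not NE.
(X, Center): Agent 1 can switch to Y (4 → 7). Not NE.
(X, Right): Agent 1 gets 7, best alternative 4; Agent 2 gets 8, best alternative 5. No profitable deviation — NE.
(Y, Left): Agent 1 can switch to Z (2 → 8). Not NE.
(Y, Center): Agent 1 can switch to Z (7 → 9). Not NE.
(Y, Right): Agent 1 can switch to W (2 → 3). Not NE.
(Z, Left): Agent 2 can switch to Center (1 → 9). Not NE.
(Z, Center): Agent 1 gets 9, best alternative 7; Agent 2 gets 9, best alternative 8. No profitable deviation — NE.
(Z, Right): Agent 1 can switch to X (4 → 7). Not NE.

Pure-strategy Nash equilibria: (X, Right); (Z, Center)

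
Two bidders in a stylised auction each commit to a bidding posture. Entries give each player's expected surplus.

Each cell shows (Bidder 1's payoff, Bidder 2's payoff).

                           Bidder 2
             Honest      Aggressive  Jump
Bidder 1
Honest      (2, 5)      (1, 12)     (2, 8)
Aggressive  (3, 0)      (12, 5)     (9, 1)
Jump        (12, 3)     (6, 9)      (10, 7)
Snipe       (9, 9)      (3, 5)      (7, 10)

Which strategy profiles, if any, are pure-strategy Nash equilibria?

(Aggressive, Aggressive)

(Honest, Honest): Bidder 1 can switch to Aggressive (2 → 3). Not NE.
(Honest, Aggressive): Bidder 1 can switch to Aggressive (1 → 12). Not NE.
(Honest, Jump): Bidder 1 can switch to Aggressive (2 → 9). Not NE.
(Aggressive, Honest): Bidder 1 can switch to Jump (3 → 12). Not NE.
(Aggressive, Aggressive): Bidder 1 gets 12, best alternative 6; Bidder 2 gets 5, best alternative 1. No profitable deviation — NE.
(Aggressive, Jump): Bidder 1 can switch to Jump (9 → 10). Not NE.
(Jump, Honest): Bidder 2 can switch to Aggressive (3 → 9). Not NE.
(Jump, Aggressive): Bidder 1 can switch to Aggressive (6 → 12). Not NE.
(Jump, Jump): Bidder 2 can switch to Aggressive (7 → 9). Not NE.
(The remaining 3 profiles each have a profitable deviation by the same check.)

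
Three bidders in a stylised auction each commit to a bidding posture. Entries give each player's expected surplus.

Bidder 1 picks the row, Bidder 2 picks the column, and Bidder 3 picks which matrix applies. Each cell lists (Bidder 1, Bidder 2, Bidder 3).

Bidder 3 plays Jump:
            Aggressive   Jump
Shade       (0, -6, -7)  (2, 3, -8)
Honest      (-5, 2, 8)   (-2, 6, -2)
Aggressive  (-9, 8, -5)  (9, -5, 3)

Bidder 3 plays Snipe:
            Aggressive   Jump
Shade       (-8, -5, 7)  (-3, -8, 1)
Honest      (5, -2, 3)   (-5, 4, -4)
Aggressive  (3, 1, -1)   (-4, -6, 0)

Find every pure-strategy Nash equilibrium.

No pure-strategy Nash equilibrium.

For each player, find the best response to each opponent profile; mutual best responses are the pure NE.
Bidder 1 against (Aggressive, Jump): payoffs 0, -5, -9 → best response Shade.
Bidder 1 against (Aggressive, Snipe): payoffs -8, 5, 3 → best response Honest.
Bidder 1 against (Jump, Jump): payoffs 2, -2, 9 → best response Aggressive.
Bidder 1 against (Jump, Snipe): payoffs -3, -5, -4 → best response Shade.
Bidder 2 against (Shade, Jump): payoffs -6, 3 → best response Jump.
Bidder 2 against (Shade, Snipe): payoffs -5, -8 → best response Aggressive.
Bidder 2 against (Honest, Jump): payoffs 2, 6 → best response Jump.
Bidder 2 against (Honest, Snipe): payoffs -2, 4 → best response Jump.
Bidder 2 against (Aggressive, Jump): payoffs 8, -5 → best response Aggressive.
Bidder 2 against (Aggressive, Snipe): payoffs 1, -6 → best response Aggressive.
Bidder 3 against (Shade, Aggressive): payoffs -7, 7 → best response Snipe.
Bidder 3 against (Shade, Jump): payoffs -8, 1 → best response Snipe.
Bidder 3 against (Honest, Aggressive): payoffs 8, 3 → best response Jump.
Bidder 3 against (Honest, Jump): payoffs -2, -4 → best response Jump.
Bidder 3 against (Aggressive, Aggressive): payoffs -5, -1 → best response Snipe.
Bidder 3 against (Aggressive, Jump): payoffs 3, 0 → best response Jump.
No profile is a mutual best response for all players.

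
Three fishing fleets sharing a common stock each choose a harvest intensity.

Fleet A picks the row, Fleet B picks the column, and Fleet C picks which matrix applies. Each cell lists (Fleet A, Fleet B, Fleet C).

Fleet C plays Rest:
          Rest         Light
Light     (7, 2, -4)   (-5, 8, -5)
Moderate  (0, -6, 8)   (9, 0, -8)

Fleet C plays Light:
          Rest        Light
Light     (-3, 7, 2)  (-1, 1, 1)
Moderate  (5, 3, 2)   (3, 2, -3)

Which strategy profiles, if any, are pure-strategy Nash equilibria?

This game has no pure Nash equilibrium.

(Light, Rest, Rest): Fleet B can switch to Light (2 → 8). Not NE.
(Light, Rest, Light): Fleet A can switch to Moderate (-3 → 5). Not NE.
(Light, Light, Rest): Fleet A can switch to Moderate (-5 → 9). Not NE.
(Light, Light, Light): Fleet A can switch to Moderate (-1 → 3). Not NE.
(Moderate, Rest, Rest): Fleet A can switch to Light (0 → 7). Not NE.
(Moderate, Rest, Light): Fleet C can switch to Rest (2 → 8). Not NE.
(Moderate, Light, Rest): Fleet C can switch to Light (-8 → -3). Not NE.
(Moderate, Light, Light): Fleet B can switch to Rest (2 → 3). Not NE.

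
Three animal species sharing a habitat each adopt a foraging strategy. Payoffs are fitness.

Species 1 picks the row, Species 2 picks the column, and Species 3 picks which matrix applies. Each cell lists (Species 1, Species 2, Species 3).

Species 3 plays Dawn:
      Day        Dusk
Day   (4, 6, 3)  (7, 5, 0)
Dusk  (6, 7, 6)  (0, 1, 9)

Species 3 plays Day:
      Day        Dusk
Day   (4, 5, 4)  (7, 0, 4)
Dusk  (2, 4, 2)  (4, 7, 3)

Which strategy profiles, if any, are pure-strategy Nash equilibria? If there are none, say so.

Pure-strategy Nash equilibria: (Day, Day, Day); (Dusk, Day, Dawn)

(Day, Day, Dawn): Species 1 can switch to Dusk (4 → 6). Not NE.
(Day, Day, Day): Species 1 gets 4, best alternative 2; Species 2 gets 5, best alternative 0; Species 3 gets 4, best alternative 3. No profitable deviation — NE.
(Day, Dusk, Dawn): Species 2 can switch to Day (5 → 6). Not NE.
(Day, Dusk, Day): Species 2 can switch to Day (0 → 5). Not NE.
(Dusk, Day, Dawn): Species 1 gets 6, best alternative 4; Species 2 gets 7, best alternative 1; Species 3 gets 6, best alternative 2. No profitable deviation — NE.
(Dusk, Day, Day): Species 1 can switch to Day (2 → 4). Not NE.
(Dusk, Dusk, Dawn): Species 1 can switch to Day (0 → 7). Not NE.
(Dusk, Dusk, Day): Species 1 can switch to Day (4 → 7). Not NE.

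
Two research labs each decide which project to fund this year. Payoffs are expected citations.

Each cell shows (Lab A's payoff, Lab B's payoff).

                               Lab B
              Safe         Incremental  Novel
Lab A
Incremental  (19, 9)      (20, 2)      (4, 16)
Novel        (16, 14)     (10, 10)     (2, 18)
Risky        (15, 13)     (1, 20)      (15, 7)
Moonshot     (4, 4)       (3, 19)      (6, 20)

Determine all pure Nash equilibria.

No pure-strategy Nash equilibrium.

Lab A against Safe: payoffs 19, 16, 15, 4 → best response Incremental.
Lab A against Incremental: payoffs 20, 10, 1, 3 → best response Incremental.
Lab A against Novel: payoffs 4, 2, 15, 6 → best response Risky.
Lab B against Incremental: payoffs 9, 2, 16 → best response Novel.
Lab B against Novel: payoffs 14, 10, 18 → best response Novel.
Lab B against Risky: payoffs 13, 20, 7 → best response Incremental.
Lab B against Moonshot: payoffs 4, 19, 20 → best response Novel.
No profile is a mutual best response for all players.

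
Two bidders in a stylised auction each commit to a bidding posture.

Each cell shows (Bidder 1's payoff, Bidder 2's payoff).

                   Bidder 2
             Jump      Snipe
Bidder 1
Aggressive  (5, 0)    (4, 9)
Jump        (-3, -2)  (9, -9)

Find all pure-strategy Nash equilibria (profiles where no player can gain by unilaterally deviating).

For each player, find the best response to each opponent profile; mutual best responses are the pure NE.
Bidder 1 against Jump: payoffs 5, -3 → best response Aggressive.
Bidder 1 against Snipe: payoffs 4, 9 → best response Jump.
Bidder 2 against Aggressive: payoffs 0, 9 → best response Snipe.
Bidder 2 against Jump: payoffs -2, -9 → best response Jump.
No profile is a mutual best response for all players.

There is no pure-strategy Nash equilibrium.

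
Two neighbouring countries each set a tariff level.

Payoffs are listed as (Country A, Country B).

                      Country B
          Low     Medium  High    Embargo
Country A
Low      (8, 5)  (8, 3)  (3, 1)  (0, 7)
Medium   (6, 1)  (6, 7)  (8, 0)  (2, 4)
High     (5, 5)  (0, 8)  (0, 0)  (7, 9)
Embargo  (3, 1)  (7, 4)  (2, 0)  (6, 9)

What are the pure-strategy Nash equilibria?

Country A against Low: payoffs 8, 6, 5, 3 → best response Low.
Country A against Medium: payoffs 8, 6, 0, 7 → best response Low.
Country A against High: payoffs 3, 8, 0, 2 → best response Medium.
Country A against Embargo: payoffs 0, 2, 7, 6 → best response High.
Country B against Low: payoffs 5, 3, 1, 7 → best response Embargo.
Country B against Medium: payoffs 1, 7, 0, 4 → best response Medium.
Country B against High: payoffs 5, 8, 0, 9 → best response Embargo.
Country B against Embargo: payoffs 1, 4, 0, 9 → best response Embargo.
Mutual best responses: (High, Embargo).

Pure NE: (High, Embargo)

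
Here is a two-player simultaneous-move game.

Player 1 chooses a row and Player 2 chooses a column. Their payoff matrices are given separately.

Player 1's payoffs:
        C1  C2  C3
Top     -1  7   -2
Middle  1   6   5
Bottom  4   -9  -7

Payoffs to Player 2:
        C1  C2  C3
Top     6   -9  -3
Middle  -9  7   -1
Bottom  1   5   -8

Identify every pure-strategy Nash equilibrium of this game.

There is no pure-strategy Nash equilibrium.

Player 1 against C1: payoffs -1, 1, 4 → best response Bottom.
Player 1 against C2: payoffs 7, 6, -9 → best response Top.
Player 1 against C3: payoffs -2, 5, -7 → best response Middle.
Player 2 against Top: payoffs 6, -9, -3 → best response C1.
Player 2 against Middle: payoffs -9, 7, -1 → best response C2.
Player 2 against Bottom: payoffs 1, 5, -8 → best response C2.
No profile is a mutual best response for all players.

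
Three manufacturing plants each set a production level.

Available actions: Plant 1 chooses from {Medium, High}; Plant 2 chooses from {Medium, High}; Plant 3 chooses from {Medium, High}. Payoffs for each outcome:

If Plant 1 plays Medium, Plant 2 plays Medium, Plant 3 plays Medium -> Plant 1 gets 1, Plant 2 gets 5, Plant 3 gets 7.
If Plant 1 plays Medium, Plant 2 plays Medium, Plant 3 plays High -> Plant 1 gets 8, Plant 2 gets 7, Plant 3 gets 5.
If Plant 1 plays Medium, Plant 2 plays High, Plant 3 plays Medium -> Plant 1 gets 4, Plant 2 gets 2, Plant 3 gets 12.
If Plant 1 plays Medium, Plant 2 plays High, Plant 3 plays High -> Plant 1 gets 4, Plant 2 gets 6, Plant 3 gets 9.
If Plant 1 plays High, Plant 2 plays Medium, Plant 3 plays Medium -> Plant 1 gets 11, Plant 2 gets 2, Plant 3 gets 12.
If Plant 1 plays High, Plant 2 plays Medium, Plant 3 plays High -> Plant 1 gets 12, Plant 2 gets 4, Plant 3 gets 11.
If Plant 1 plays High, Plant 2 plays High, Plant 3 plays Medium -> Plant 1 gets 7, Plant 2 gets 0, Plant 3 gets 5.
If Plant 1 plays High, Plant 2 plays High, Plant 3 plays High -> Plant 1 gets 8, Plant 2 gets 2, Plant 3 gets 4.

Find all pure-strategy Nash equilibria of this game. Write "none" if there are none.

Pure NE: (High, Medium, Medium)

(Medium, Medium, Medium): Plant 1 can switch to High (1 → 11). Not NE.
(Medium, Medium, High): Plant 1 can switch to High (8 → 12). Not NE.
(Medium, High, Medium): Plant 1 can switch to High (4 → 7). Not NE.
(Medium, High, High): Plant 1 can switch to High (4 → 8). Not NE.
(High, Medium, Medium): Plant 1 gets 11, best alternative 1; Plant 2 gets 2, best alternative 0; Plant 3 gets 12, best alternative 11. No profitable deviation — NE.
(High, Medium, High): Plant 3 can switch to Medium (11 → 12). Not NE.
(High, High, Medium): Plant 2 can switch to Medium (0 → 2). Not NE.
(The remaining 1 profile has a profitable deviation by the same check.)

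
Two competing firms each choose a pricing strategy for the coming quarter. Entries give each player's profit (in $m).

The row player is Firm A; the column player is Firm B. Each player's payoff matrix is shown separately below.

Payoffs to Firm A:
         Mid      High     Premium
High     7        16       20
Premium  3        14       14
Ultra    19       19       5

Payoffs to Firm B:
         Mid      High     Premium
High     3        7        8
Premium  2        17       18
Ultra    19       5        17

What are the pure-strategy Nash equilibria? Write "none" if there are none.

(High, Mid): Firm A can switch to Ultra (7 → 19). Not NE.
(High, High): Firm A can switch to Ultra (16 → 19). Not NE.
(High, Premium): Firm A gets 20, best alternative 14; Firm B gets 8, best alternative 7. No profitable deviation — NE.
(Premium, Mid): Firm A can switch to High (3 → 7). Not NE.
(Premium, High): Firm A can switch to High (14 → 16). Not NE.
(Premium, Premium): Firm A can switch to High (14 → 20). Not NE.
(Ultra, Mid): Firm A gets 19, best alternative 7; Firm B gets 19, best alternative 17. No profitable deviation — NE.
(Ultra, High): Firm B can switch to Mid (5 → 19). Not NE.
(Ultra, Premium): Firm A can switch to High (5 → 20). Not NE.

(High, Premium); (Ultra, Mid)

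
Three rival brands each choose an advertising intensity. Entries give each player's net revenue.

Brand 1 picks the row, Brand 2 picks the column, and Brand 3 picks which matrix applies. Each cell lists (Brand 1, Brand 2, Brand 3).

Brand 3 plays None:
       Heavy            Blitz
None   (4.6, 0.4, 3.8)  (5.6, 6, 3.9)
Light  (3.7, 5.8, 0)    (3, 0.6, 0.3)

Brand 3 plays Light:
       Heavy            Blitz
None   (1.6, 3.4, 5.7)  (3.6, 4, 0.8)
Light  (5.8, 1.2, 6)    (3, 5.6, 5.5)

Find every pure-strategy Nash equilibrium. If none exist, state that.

For each strategy profile, look for a profitable unilateral deviation.
(None, Heavy, None): Brand 2 can switch to Blitz (0.4 → 6). Not NE.
(None, Heavy, Light): Brand 1 can switch to Light (1.6 → 5.8). Not NE.
(None, Blitz, None): Brand 1 gets 5.6, best alternative 3; Brand 2 gets 6, best alternative 0.4; Brand 3 gets 3.9, best alternative 0.8. No profitable deviation — NE.
(None, Blitz, Light): Brand 3 can switch to None (0.8 → 3.9). Not NE.
(Light, Heavy, None): Brand 1 can switch to None (3.7 → 4.6). Not NE.
(Light, Heavy, Light): Brand 2 can switch to Blitz (1.2 → 5.6). Not NE.
(Light, Blitz, None): Brand 1 can switch to None (3 → 5.6). Not NE.
(Light, Blitz, Light): Brand 1 can switch to None (3 → 3.6). Not NE.

(None, Blitz, None)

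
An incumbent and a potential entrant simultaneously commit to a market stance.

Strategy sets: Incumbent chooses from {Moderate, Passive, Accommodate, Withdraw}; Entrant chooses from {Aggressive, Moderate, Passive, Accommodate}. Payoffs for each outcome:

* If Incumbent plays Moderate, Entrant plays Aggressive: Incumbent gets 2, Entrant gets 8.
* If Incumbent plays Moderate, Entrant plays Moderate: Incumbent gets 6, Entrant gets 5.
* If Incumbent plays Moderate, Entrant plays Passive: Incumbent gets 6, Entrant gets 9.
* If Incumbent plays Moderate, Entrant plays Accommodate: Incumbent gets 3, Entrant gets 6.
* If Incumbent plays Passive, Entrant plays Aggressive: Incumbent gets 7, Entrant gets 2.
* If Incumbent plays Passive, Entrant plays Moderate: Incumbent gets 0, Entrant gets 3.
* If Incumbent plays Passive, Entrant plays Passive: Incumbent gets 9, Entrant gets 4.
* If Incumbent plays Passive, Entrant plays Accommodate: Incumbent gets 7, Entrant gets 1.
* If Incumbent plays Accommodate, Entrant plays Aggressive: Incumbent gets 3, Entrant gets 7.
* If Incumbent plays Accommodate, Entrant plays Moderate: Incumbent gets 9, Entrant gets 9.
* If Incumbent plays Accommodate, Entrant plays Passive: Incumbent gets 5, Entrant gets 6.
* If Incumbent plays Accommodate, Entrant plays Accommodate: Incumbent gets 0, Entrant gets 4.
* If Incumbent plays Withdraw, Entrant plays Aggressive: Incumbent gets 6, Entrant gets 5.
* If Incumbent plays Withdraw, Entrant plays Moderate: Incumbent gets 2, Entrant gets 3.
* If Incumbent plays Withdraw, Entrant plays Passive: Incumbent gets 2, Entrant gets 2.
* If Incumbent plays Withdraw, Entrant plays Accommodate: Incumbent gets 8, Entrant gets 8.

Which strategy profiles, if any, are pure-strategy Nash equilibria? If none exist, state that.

The pure Nash equilibria are (Passive, Passive), (Accommodate, Moderate), (Withdraw, Accommodate).

(Moderate, Aggressive): Incumbent can switch to Passive (2 → 7). Not NE.
(Moderate, Moderate): Incumbent can switch to Accommodate (6 → 9). Not NE.
(Moderate, Passive): Incumbent can switch to Passive (6 → 9). Not NE.
(Moderate, Accommodate): Incumbent can switch to Passive (3 → 7). Not NE.
(Passive, Aggressive): Entrant can switch to Moderate (2 → 3). Not NE.
(Passive, Moderate): Incumbent can switch to Moderate (0 → 6). Not NE.
(Passive, Passive): Incumbent gets 9, best alternative 6; Entrant gets 4, best alternative 3. No profitable deviation — NE.
(Accommodate, Moderate): Incumbent gets 9, best alternative 6; Entrant gets 9, best alternative 7. No profitable deviation — NE.
(Withdraw, Accommodate): Incumbent gets 8, best alternative 7; Entrant gets 8, best alternative 5. No profitable deviation — NE.
(The remaining 7 profiles each have a profitable deviation by the same check.)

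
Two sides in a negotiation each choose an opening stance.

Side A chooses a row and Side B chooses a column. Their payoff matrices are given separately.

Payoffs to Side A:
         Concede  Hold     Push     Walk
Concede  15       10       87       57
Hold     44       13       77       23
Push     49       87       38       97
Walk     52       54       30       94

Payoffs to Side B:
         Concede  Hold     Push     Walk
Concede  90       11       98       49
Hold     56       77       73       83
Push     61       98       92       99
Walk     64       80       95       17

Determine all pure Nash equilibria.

(Concede, Concede): Side A can switch to Hold (15 → 44). Not NE.
(Concede, Hold): Side A can switch to Hold (10 → 13). Not NE.
(Concede, Push): Side A gets 87, best alternative 77; Side B gets 98, best alternative 90. No profitable deviation — NE.
(Concede, Walk): Side A can switch to Push (57 → 97). Not NE.
(Hold, Concede): Side A can switch to Push (44 → 49). Not NE.
(Hold, Hold): Side A can switch to Push (13 → 87). Not NE.
(Hold, Push): Side A can switch to Concede (77 → 87). Not NE.
(Hold, Walk): Side A can switch to Concede (23 → 57). Not NE.
(Push, Concede): Side A can switch to Walk (49 → 52). Not NE.
(Push, Hold): Side B can switch to Walk (98 → 99). Not NE.
(Push, Push): Side A can switch to Concede (38 → 87). Not NE.
(Push, Walk): Side A gets 97, best alternative 94; Side B gets 99, best alternative 98. No profitable deviation — NE.
(Walk, Concede): Side B can switch to Hold (64 → 80). Not NE.
(Walk, Hold): Side A can switch to Push (54 → 87). Not NE.
(The remaining 2 profiles each have a profitable deviation by the same check.)

The pure Nash equilibria are (Concede, Push); (Push, Walk).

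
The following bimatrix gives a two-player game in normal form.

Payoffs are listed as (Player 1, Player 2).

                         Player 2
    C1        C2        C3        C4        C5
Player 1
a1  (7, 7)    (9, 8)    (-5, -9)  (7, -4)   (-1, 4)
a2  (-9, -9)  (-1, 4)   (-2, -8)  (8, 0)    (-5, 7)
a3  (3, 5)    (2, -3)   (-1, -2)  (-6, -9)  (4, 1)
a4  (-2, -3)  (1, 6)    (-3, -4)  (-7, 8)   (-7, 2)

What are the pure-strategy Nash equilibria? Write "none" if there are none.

Pure NE: (a1, C2)

Mark each player's best response to every combination of opponents' strategies; a profile where every player is best-responding is a pure Nash equilibrium.
Player 1 against C1: payoffs 7, -9, 3, -2 → best response a1.
Player 1 against C2: payoffs 9, -1, 2, 1 → best response a1.
Player 1 against C3: payoffs -5, -2, -1, -3 → best response a3.
Player 1 against C4: payoffs 7, 8, -6, -7 → best response a2.
Player 1 against C5: payoffs -1, -5, 4, -7 → best response a3.
Player 2 against a1: payoffs 7, 8, -9, -4, 4 → best response C2.
Player 2 against a2: payoffs -9, 4, -8, 0, 7 → best response C5.
Player 2 against a3: payoffs 5, -3, -2, -9, 1 → best response C1.
Player 2 against a4: payoffs -3, 6, -4, 8, 2 → best response C4.
Mutual best responses: (a1, C2).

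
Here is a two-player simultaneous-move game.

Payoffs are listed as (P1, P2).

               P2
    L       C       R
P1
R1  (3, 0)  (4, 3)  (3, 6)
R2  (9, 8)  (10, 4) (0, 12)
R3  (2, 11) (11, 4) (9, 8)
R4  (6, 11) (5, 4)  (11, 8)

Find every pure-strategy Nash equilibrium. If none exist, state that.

P1 against L: payoffs 3, 9, 2, 6 → best response R2.
P1 against C: payoffs 4, 10, 11, 5 → best response R3.
P1 against R: payoffs 3, 0, 9, 11 → best response R4.
P2 against R1: payoffs 0, 3, 6 → best response R.
P2 against R2: payoffs 8, 4, 12 → best response R.
P2 against R3: payoffs 11, 4, 8 → best response L.
P2 against R4: payoffs 11, 4, 8 → best response L.
No profile is a mutual best response for all players.

No pure-strategy Nash equilibrium.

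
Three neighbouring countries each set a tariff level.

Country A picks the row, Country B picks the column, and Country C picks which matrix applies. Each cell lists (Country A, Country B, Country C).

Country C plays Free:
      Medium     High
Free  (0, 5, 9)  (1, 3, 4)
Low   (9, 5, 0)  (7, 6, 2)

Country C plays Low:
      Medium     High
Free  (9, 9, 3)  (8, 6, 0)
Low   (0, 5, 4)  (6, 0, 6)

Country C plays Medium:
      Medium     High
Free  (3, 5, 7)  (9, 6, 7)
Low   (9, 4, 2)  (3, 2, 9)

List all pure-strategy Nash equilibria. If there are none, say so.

(Free, Medium, Free): Country A can switch to Low (0 → 9). Not NE.
(Free, Medium, Low): Country C can switch to Free (3 → 9). Not NE.
(Free, Medium, Medium): Country A can switch to Low (3 → 9). Not NE.
(Free, High, Free): Country A can switch to Low (1 → 7). Not NE.
(Free, High, Low): Country B can switch to Medium (6 → 9). Not NE.
(Free, High, Medium): Country A gets 9, best alternative 3; Country B gets 6, best alternative 5; Country C gets 7, best alternative 4. No profitable deviation — NE.
(Low, Medium, Free): Country B can switch to High (5 → 6). Not NE.
(Low, Medium, Low): Country A can switch to Free (0 → 9). Not NE.
(Low, Medium, Medium): Country C can switch to Low (2 → 4). Not NE.
(Low, High, Free): Country C can switch to Low (2 → 6). Not NE.
(Low, High, Low): Country A can switch to Free (6 → 8). Not NE.
(Low, High, Medium): Country A can switch to Free (3 → 9). Not NE.

Pure NE: (Free, High, Medium)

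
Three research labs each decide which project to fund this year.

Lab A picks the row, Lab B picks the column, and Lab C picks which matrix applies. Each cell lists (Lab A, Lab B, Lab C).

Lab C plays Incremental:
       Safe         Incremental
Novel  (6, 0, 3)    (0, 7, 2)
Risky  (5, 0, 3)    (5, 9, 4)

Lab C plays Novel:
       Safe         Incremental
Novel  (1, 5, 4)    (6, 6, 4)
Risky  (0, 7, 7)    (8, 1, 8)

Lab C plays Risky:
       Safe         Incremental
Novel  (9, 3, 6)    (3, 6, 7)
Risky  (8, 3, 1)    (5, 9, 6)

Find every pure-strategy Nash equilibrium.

There is no pure-strategy Nash equilibrium.

Lab A against (Safe, Incremental): payoffs 6, 5 → best response Novel.
Lab A against (Safe, Novel): payoffs 1, 0 → best response Novel.
Lab A against (Safe, Risky): payoffs 9, 8 → best response Novel.
Lab A against (Incremental, Incremental): payoffs 0, 5 → best response Risky.
Lab A against (Incremental, Novel): payoffs 6, 8 → best response Risky.
Lab A against (Incremental, Risky): payoffs 3, 5 → best response Risky.
Lab B against (Novel, Incremental): payoffs 0, 7 → best response Incremental.
Lab B against (Novel, Novel): payoffs 5, 6 → best response Incremental.
Lab B against (Novel, Risky): payoffs 3, 6 → best response Incremental.
Lab B against (Risky, Incremental): payoffs 0, 9 → best response Incremental.
Lab B against (Risky, Novel): payoffs 7, 1 → best response Safe.
Lab B against (Risky, Risky): payoffs 3, 9 → best response Incremental.
Lab C against (Novel, Safe): payoffs 3, 4, 6 → best response Risky.
Lab C against (Novel, Incremental): payoffs 2, 4, 7 → best response Risky.
Lab C against (Risky, Safe): payoffs 3, 7, 1 → best response Novel.
Lab C against (Risky, Incremental): payoffs 4, 8, 6 → best response Novel.
No profile is a mutual best response for all players.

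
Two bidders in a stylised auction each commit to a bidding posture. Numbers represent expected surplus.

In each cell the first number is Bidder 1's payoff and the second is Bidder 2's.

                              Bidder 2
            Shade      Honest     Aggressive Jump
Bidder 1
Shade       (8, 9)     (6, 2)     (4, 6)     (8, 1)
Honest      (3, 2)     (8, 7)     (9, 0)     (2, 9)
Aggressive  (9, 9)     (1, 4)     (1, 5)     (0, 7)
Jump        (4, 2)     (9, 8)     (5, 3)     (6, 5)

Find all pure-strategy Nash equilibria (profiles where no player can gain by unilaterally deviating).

(Aggressive, Shade); (Jump, Honest)

For each player, find the best response to each opponent profile; mutual best responses are the pure NE.
Bidder 1 against Shade: payoffs 8, 3, 9, 4 → best response Aggressive.
Bidder 1 against Honest: payoffs 6, 8, 1, 9 → best response Jump.
Bidder 1 against Aggressive: payoffs 4, 9, 1, 5 → best response Honest.
Bidder 1 against Jump: payoffs 8, 2, 0, 6 → best response Shade.
Bidder 2 against Shade: payoffs 9, 2, 6, 1 → best response Shade.
Bidder 2 against Honest: payoffs 2, 7, 0, 9 → best response Jump.
Bidder 2 against Aggressive: payoffs 9, 4, 5, 7 → best response Shade.
Bidder 2 against Jump: payoffs 2, 8, 3, 5 → best response Honest.
Mutual best responses: (Aggressive, Shade); (Jump, Honest).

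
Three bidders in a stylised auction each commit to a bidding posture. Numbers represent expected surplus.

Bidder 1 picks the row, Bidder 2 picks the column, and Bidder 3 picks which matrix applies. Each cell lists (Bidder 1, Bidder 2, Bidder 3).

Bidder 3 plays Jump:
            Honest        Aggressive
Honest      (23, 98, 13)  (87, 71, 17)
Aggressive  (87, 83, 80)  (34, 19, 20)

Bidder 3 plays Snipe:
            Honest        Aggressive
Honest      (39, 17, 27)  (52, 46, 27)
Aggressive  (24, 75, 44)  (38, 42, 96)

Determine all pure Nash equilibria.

Bidder 1 against (Honest, Jump): payoffs 23, 87 → best response Aggressive.
Bidder 1 against (Honest, Snipe): payoffs 39, 24 → best response Honest.
Bidder 1 against (Aggressive, Jump): payoffs 87, 34 → best response Honest.
Bidder 1 against (Aggressive, Snipe): payoffs 52, 38 → best response Honest.
Bidder 2 against (Honest, Jump): payoffs 98, 71 → best response Honest.
Bidder 2 against (Honest, Snipe): payoffs 17, 46 → best response Aggressive.
Bidder 2 against (Aggressive, Jump): payoffs 83, 19 → best response Honest.
Bidder 2 against (Aggressive, Snipe): payoffs 75, 42 → best response Honest.
Bidder 3 against (Honest, Honest): payoffs 13, 27 → best response Snipe.
Bidder 3 against (Honest, Aggressive): payoffs 17, 27 → best response Snipe.
Bidder 3 against (Aggressive, Honest): payoffs 80, 44 → best response Jump.
Bidder 3 against (Aggressive, Aggressive): payoffs 20, 96 → best response Snipe.
Mutual best responses: (Honest, Aggressive, Snipe); (Aggressive, Honest, Jump).

Pure-strategy Nash equilibria: (Honest, Aggressive, Snipe) and (Aggressive, Honest, Jump)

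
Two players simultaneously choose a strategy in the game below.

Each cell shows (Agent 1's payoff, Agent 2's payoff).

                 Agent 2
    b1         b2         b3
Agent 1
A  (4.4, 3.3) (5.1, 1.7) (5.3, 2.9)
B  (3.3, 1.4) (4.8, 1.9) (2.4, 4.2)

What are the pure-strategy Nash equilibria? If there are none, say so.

Agent 1 against b1: payoffs 4.4, 3.3 → best response A.
Agent 1 against b2: payoffs 5.1, 4.8 → best response A.
Agent 1 against b3: payoffs 5.3, 2.4 → best response A.
Agent 2 against A: payoffs 3.3, 1.7, 2.9 → best response b1.
Agent 2 against B: payoffs 1.4, 1.9, 4.2 → best response b3.
Mutual best responses: (A, b1).

The unique pure-strategy Nash equilibrium is (A, b1).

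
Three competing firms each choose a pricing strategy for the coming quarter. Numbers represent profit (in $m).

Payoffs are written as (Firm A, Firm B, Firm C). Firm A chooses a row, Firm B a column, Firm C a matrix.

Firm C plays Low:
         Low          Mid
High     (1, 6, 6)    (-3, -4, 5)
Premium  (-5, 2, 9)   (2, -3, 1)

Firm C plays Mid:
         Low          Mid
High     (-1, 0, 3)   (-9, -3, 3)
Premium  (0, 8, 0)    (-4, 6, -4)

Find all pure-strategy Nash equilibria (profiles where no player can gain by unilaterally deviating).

(High, Low, Low)

(High, Low, Low): Firm A gets 1, best alternative -5; Firm B gets 6, best alternative -4; Firm C gets 6, best alternative 3. No profitable deviation — NE.
(High, Low, Mid): Firm A can switch to Premium (-1 → 0). Not NE.
(High, Mid, Low): Firm A can switch to Premium (-3 → 2). Not NE.
(High, Mid, Mid): Firm A can switch to Premium (-9 → -4). Not NE.
(Premium, Low, Low): Firm A can switch to High (-5 → 1). Not NE.
(Premium, Low, Mid): Firm C can switch to Low (0 → 9). Not NE.
(Premium, Mid, Low): Firm B can switch to Low (-3 → 2). Not NE.
(The remaining 1 profile has a profitable deviation by the same check.)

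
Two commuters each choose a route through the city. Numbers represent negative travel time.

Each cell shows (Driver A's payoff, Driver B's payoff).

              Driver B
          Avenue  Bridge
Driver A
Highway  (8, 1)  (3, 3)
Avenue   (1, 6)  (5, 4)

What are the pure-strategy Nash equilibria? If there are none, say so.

This game has no pure Nash equilibrium.

For each player, find the best response to each opponent profile; mutual best responses are the pure NE.
Driver A against Avenue: payoffs 8, 1 → best response Highway.
Driver A against Bridge: payoffs 3, 5 → best response Avenue.
Driver B against Highway: payoffs 1, 3 → best response Bridge.
Driver B against Avenue: payoffs 6, 4 → best response Avenue.
No profile is a mutual best response for all players.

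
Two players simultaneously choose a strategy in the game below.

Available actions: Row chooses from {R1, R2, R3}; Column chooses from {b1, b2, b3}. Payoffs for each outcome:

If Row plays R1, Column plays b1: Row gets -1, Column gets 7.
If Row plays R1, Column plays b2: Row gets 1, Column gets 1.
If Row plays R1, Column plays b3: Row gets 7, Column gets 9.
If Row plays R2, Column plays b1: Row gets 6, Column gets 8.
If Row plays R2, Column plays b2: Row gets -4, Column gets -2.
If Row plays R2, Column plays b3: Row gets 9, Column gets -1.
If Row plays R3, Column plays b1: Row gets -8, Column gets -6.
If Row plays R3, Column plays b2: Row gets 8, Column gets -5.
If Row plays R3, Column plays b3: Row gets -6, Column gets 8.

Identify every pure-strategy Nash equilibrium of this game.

Row against b1: payoffs -1, 6, -8 → best response R2.
Row against b2: payoffs 1, -4, 8 → best response R3.
Row against b3: payoffs 7, 9, -6 → best response R2.
Column against R1: payoffs 7, 1, 9 → best response b3.
Column against R2: payoffs 8, -2, -1 → best response b1.
Column against R3: payoffs -6, -5, 8 → best response b3.
Mutual best responses: (R2, b1).

Pure NE: (R2, b1)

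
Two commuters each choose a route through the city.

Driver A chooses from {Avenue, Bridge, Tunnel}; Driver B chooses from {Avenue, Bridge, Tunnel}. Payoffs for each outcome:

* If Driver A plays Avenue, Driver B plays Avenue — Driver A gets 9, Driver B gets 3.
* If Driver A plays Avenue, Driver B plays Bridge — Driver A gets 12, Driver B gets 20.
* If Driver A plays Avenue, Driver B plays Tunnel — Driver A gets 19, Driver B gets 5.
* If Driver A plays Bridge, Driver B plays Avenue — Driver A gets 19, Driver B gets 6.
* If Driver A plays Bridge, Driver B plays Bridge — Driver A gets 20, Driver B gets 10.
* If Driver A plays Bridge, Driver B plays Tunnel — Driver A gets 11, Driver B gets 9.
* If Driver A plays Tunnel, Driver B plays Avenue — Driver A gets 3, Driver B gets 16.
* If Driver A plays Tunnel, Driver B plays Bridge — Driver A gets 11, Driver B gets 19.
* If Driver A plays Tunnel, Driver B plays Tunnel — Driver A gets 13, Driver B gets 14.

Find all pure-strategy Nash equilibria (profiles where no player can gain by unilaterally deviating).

(Avenue, Avenue): Driver A can switch to Bridge (9 → 19). Not NE.
(Avenue, Bridge): Driver A can switch to Bridge (12 → 20). Not NE.
(Avenue, Tunnel): Driver B can switch to Bridge (5 → 20). Not NE.
(Bridge, Avenue): Driver B can switch to Bridge (6 → 10). Not NE.
(Bridge, Bridge): Driver A gets 20, best alternative 12; Driver B gets 10, best alternative 9. No profitable deviation — NE.
(Bridge, Tunnel): Driver A can switch to Avenue (11 → 19). Not NE.
(Tunnel, Avenue): Driver A can switch to Avenue (3 → 9). Not NE.
(Tunnel, Bridge): Driver A can switch to Avenue (11 → 12). Not NE.
(Tunnel, Tunnel): Driver A can switch to Avenue (13 → 19). Not NE.

Pure NE: (Bridge, Bridge)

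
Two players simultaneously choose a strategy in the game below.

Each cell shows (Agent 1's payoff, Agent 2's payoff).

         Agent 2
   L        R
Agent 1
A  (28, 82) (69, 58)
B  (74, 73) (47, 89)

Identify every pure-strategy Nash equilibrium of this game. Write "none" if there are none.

No pure-strategy Nash equilibrium.

Agent 1 against L: payoffs 28, 74 → best response B.
Agent 1 against R: payoffs 69, 47 → best response A.
Agent 2 against A: payoffs 82, 58 → best response L.
Agent 2 against B: payoffs 73, 89 → best response R.
No profile is a mutual best response for all players.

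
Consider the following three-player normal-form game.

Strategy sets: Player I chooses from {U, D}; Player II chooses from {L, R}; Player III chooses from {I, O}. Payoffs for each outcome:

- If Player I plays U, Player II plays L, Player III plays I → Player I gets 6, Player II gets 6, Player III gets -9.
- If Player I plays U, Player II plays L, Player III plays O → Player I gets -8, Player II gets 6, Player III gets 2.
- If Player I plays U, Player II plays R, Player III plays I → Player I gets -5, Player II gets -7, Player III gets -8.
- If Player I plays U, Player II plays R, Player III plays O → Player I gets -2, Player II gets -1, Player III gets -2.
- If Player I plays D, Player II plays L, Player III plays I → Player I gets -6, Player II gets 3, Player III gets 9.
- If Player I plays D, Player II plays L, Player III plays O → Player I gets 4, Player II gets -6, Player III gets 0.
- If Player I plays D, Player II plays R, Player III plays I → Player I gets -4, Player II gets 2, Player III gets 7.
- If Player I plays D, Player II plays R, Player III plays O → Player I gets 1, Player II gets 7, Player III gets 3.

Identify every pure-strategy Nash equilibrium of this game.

Player I against (L, I): payoffs 6, -6 → best response U.
Player I against (L, O): payoffs -8, 4 → best response D.
Player I against (R, I): payoffs -5, -4 → best response D.
Player I against (R, O): payoffs -2, 1 → best response D.
Player II against (U, I): payoffs 6, -7 → best response L.
Player II against (U, O): payoffs 6, -1 → best response L.
Player II against (D, I): payoffs 3, 2 → best response L.
Player II against (D, O): payoffs -6, 7 → best response R.
Player III against (U, L): payoffs -9, 2 → best response O.
Player III against (U, R): payoffs -8, -2 → best response O.
Player III against (D, L): payoffs 9, 0 → best response I.
Player III against (D, R): payoffs 7, 3 → best response I.
No profile is a mutual best response for all players.

This game has no pure Nash equilibrium.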